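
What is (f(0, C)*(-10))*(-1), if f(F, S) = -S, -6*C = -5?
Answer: -25/3 ≈ -8.3333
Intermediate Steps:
C = ⅚ (C = -⅙*(-5) = ⅚ ≈ 0.83333)
(f(0, C)*(-10))*(-1) = (-1*⅚*(-10))*(-1) = -⅚*(-10)*(-1) = (25/3)*(-1) = -25/3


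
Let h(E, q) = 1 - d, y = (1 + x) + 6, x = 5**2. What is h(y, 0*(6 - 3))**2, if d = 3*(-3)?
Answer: 100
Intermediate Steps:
x = 25
d = -9
y = 32 (y = (1 + 25) + 6 = 26 + 6 = 32)
h(E, q) = 10 (h(E, q) = 1 - 1*(-9) = 1 + 9 = 10)
h(y, 0*(6 - 3))**2 = 10**2 = 100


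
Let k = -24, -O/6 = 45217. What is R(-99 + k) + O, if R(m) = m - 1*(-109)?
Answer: -271316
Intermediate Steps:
O = -271302 (O = -6*45217 = -271302)
R(m) = 109 + m (R(m) = m + 109 = 109 + m)
R(-99 + k) + O = (109 + (-99 - 24)) - 271302 = (109 - 123) - 271302 = -14 - 271302 = -271316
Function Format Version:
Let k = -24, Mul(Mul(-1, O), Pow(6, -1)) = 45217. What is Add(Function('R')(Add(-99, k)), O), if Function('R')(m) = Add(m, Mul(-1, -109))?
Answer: -271316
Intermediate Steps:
O = -271302 (O = Mul(-6, 45217) = -271302)
Function('R')(m) = Add(109, m) (Function('R')(m) = Add(m, 109) = Add(109, m))
Add(Function('R')(Add(-99, k)), O) = Add(Add(109, Add(-99, -24)), -271302) = Add(Add(109, -123), -271302) = Add(-14, -271302) = -271316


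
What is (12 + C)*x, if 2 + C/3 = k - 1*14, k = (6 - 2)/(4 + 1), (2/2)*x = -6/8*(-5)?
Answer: -126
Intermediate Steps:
x = 15/4 (x = -6/8*(-5) = -6*⅛*(-5) = -¾*(-5) = 15/4 ≈ 3.7500)
k = ⅘ (k = 4/5 = 4*(⅕) = ⅘ ≈ 0.80000)
C = -228/5 (C = -6 + 3*(⅘ - 1*14) = -6 + 3*(⅘ - 14) = -6 + 3*(-66/5) = -6 - 198/5 = -228/5 ≈ -45.600)
(12 + C)*x = (12 - 228/5)*(15/4) = -168/5*15/4 = -126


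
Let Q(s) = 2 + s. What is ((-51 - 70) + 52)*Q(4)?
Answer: -414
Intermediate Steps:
((-51 - 70) + 52)*Q(4) = ((-51 - 70) + 52)*(2 + 4) = (-121 + 52)*6 = -69*6 = -414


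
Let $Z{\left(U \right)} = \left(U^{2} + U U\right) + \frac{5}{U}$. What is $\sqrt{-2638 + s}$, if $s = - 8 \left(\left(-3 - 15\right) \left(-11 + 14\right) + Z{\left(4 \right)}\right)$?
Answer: $2 i \sqrt{618} \approx 49.719 i$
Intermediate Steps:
$Z{\left(U \right)} = 2 U^{2} + \frac{5}{U}$ ($Z{\left(U \right)} = \left(U^{2} + U^{2}\right) + \frac{5}{U} = 2 U^{2} + \frac{5}{U}$)
$s = 166$ ($s = - 8 \left(\left(-3 - 15\right) \left(-11 + 14\right) + \frac{5 + 2 \cdot 4^{3}}{4}\right) = - 8 \left(\left(-18\right) 3 + \frac{5 + 2 \cdot 64}{4}\right) = - 8 \left(-54 + \frac{5 + 128}{4}\right) = - 8 \left(-54 + \frac{1}{4} \cdot 133\right) = - 8 \left(-54 + \frac{133}{4}\right) = \left(-8\right) \left(- \frac{83}{4}\right) = 166$)
$\sqrt{-2638 + s} = \sqrt{-2638 + 166} = \sqrt{-2472} = 2 i \sqrt{618}$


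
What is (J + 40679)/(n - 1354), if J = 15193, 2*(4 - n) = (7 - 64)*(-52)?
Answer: -1164/59 ≈ -19.729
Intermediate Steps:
n = -1478 (n = 4 - (7 - 64)*(-52)/2 = 4 - (-57)*(-52)/2 = 4 - ½*2964 = 4 - 1482 = -1478)
(J + 40679)/(n - 1354) = (15193 + 40679)/(-1478 - 1354) = 55872/(-2832) = 55872*(-1/2832) = -1164/59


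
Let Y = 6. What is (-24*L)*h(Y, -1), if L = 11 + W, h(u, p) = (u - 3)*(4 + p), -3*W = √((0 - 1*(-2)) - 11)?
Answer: -2376 + 216*I ≈ -2376.0 + 216.0*I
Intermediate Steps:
W = -I (W = -√((0 - 1*(-2)) - 11)/3 = -√((0 + 2) - 11)/3 = -√(2 - 11)/3 = -I ≈ -1.0*I)
h(u, p) = (-3 + u)*(4 + p)
L = 11 - I ≈ 11.0 - 1.0*I
(-24*L)*h(Y, -1) = (-24*(11 - I))*(-12 - 3*(-1) + 4*6 - 1*6) = (-264 + 24*I)*(-12 + 3 + 24 - 6) = (-264 + 24*I)*9 = -2376 + 216*I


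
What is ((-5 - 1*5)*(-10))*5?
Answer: 500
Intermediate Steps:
((-5 - 1*5)*(-10))*5 = ((-5 - 5)*(-10))*5 = -10*(-10)*5 = 100*5 = 500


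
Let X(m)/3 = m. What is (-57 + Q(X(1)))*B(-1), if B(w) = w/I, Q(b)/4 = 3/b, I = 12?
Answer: 53/12 ≈ 4.4167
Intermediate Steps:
X(m) = 3*m
Q(b) = 12/b (Q(b) = 4*(3/b) = 12/b)
B(w) = w/12
(-57 + Q(X(1)))*B(-1) = (-57 + 12/((3*1)))*((1/12)*(-1)) = (-57 + 12/3)*(-1/12) = (-57 + 12*(1/3))*(-1/12) = (-57 + 4)*(-1/12) = -53*(-1/12) = 53/12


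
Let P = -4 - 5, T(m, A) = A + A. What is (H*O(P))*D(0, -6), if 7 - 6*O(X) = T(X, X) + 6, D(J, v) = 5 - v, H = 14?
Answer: 1463/3 ≈ 487.67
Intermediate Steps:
T(m, A) = 2*A
P = -9
O(X) = ⅙ - X/3 (O(X) = 7/6 - (2*X + 6)/6 = 7/6 - (6 + 2*X)/6 = 7/6 + (-1 - X/3) = ⅙ - X/3)
(H*O(P))*D(0, -6) = (14*(⅙ - ⅓*(-9)))*(5 - 1*(-6)) = (14*(⅙ + 3))*(5 + 6) = (14*(19/6))*11 = (133/3)*11 = 1463/3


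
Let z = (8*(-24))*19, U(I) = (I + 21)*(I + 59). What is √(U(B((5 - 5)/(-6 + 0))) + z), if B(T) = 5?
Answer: 8*I*√31 ≈ 44.542*I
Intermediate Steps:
U(I) = (21 + I)*(59 + I)
z = -3648 (z = -192*19 = -3648)
√(U(B((5 - 5)/(-6 + 0))) + z) = √((1239 + 5² + 80*5) - 3648) = √((1239 + 25 + 400) - 3648) = √(1664 - 3648) = √(-1984) = 8*I*√31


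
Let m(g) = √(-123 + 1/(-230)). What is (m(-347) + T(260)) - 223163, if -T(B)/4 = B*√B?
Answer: -223163 - 2080*√65 + I*√6506930/230 ≈ -2.3993e+5 + 11.091*I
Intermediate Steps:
T(B) = -4*B^(3/2) (T(B) = -4*B*√B = -4*B^(3/2))
m(g) = I*√6506930/230 (m(g) = √(-123 - 1/230) = √(-28291/230) = I*√6506930/230)
(m(-347) + T(260)) - 223163 = (I*√6506930/230 - 2080*√65) - 223163 = (-2080*√65 + I*√6506930/230) - 223163 = -223163 - 2080*√65 + I*√6506930/230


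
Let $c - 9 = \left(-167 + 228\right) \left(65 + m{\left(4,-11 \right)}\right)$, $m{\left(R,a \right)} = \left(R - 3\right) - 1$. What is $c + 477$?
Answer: $4451$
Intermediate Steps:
$m{\left(R,a \right)} = -4 + R$ ($m{\left(R,a \right)} = \left(-3 + R\right) - 1 = -4 + R$)
$c = 3974$ ($c = 9 + \left(-167 + 228\right) \left(65 + \left(-4 + 4\right)\right) = 9 + 61 \left(65 + 0\right) = 9 + 61 \cdot 65 = 9 + 3965 = 3974$)
$c + 477 = 3974 + 477 = 4451$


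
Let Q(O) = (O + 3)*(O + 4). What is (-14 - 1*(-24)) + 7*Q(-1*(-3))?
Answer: 304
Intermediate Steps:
Q(O) = (3 + O)*(4 + O)
(-14 - 1*(-24)) + 7*Q(-1*(-3)) = (-14 - 1*(-24)) + 7*(12 + (-1*(-3))² + 7*(-1*(-3))) = (-14 + 24) + 7*(12 + 3² + 7*3) = 10 + 7*(12 + 9 + 21) = 10 + 7*42 = 10 + 294 = 304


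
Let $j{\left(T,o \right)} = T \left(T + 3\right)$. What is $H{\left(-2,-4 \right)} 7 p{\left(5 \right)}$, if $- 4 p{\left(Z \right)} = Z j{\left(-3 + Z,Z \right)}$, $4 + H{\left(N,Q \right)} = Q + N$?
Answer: $875$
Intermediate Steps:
$j{\left(T,o \right)} = T \left(3 + T\right)$
$H{\left(N,Q \right)} = -4 + N + Q$ ($H{\left(N,Q \right)} = -4 + \left(Q + N\right) = -4 + \left(N + Q\right) = -4 + N + Q$)
$p{\left(Z \right)} = - \frac{Z^{2} \left(-3 + Z\right)}{4}$ ($p{\left(Z \right)} = - \frac{Z \left(-3 + Z\right) \left(3 + \left(-3 + Z\right)\right)}{4} = - \frac{Z \left(-3 + Z\right) Z}{4} = - \frac{Z Z \left(-3 + Z\right)}{4} = - \frac{Z^{2} \left(-3 + Z\right)}{4}$)
$H{\left(-2,-4 \right)} 7 p{\left(5 \right)} = \left(-4 - 2 - 4\right) 7 \frac{5^{2} \left(3 - 5\right)}{4} = \left(-10\right) 7 \cdot \frac{1}{4} \cdot 25 \left(3 - 5\right) = - 70 \cdot \frac{1}{4} \cdot 25 \left(-2\right) = \left(-70\right) \left(- \frac{25}{2}\right) = 875$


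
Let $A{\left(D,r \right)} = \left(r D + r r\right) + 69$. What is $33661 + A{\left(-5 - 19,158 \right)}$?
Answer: $54902$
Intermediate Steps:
$A{\left(D,r \right)} = 69 + r^{2} + D r$ ($A{\left(D,r \right)} = \left(D r + r^{2}\right) + 69 = \left(r^{2} + D r\right) + 69 = 69 + r^{2} + D r$)
$33661 + A{\left(-5 - 19,158 \right)} = 33661 + \left(69 + 158^{2} + \left(-5 - 19\right) 158\right) = 33661 + \left(69 + 24964 + \left(-5 - 19\right) 158\right) = 33661 + \left(69 + 24964 - 3792\right) = 33661 + 21241 = 54902$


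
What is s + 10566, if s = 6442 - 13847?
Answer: 3161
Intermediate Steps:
s = -7405
s + 10566 = -7405 + 10566 = 3161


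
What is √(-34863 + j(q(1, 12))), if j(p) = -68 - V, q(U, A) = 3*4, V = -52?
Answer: I*√34879 ≈ 186.76*I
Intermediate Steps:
q(U, A) = 12
j(p) = -16 (j(p) = -68 - 1*(-52) = -68 + 52 = -16)
√(-34863 + j(q(1, 12))) = √(-34863 - 16) = √(-34879) = I*√34879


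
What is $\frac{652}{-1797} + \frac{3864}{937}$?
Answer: $\frac{6332684}{1683789} \approx 3.761$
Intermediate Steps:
$\frac{652}{-1797} + \frac{3864}{937} = 652 \left(- \frac{1}{1797}\right) + 3864 \cdot \frac{1}{937} = - \frac{652}{1797} + \frac{3864}{937} = \frac{6332684}{1683789}$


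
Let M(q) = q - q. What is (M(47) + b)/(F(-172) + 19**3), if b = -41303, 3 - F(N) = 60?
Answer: -41303/6802 ≈ -6.0722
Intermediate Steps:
M(q) = 0
F(N) = -57 (F(N) = 3 - 1*60 = 3 - 60 = -57)
(M(47) + b)/(F(-172) + 19**3) = (0 - 41303)/(-57 + 19**3) = -41303/(-57 + 6859) = -41303/6802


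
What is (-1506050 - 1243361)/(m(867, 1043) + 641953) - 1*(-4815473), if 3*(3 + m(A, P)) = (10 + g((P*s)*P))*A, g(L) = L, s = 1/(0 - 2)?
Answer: 215388321455705/44728383 ≈ 4.8155e+6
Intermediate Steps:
s = -½ (s = 1/(-2) = -½ ≈ -0.50000)
m(A, P) = -3 + A*(10 - P²/2)/3 (m(A, P) = -3 + ((10 + (P*(-½))*P)*A)/3 = -3 + ((10 + (-P/2)*P)*A)/3 = -3 + ((10 - P²/2)*A)/3 = -3 + (A*(10 - P²/2))/3 = -3 + A*(10 - P²/2)/3)
(-1506050 - 1243361)/(m(867, 1043) + 641953) - 1*(-4815473) = (-1506050 - 1243361)/((-3 + (10/3)*867 - ⅙*867*1043²) + 641953) - 1*(-4815473) = -2749411/((-3 + 2890 - ⅙*867*1087849) + 641953) + 4815473 = -2749411/((-3 + 2890 - 314388361/2) + 641953) + 4815473 = -2749411/(-314382587/2 + 641953) + 4815473 = -2749411/(-313098681/2) + 4815473 = -2749411*(-2/313098681) + 4815473 = 785546/44728383 + 4815473 = 215388321455705/44728383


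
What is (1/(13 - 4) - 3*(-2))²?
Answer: 3025/81 ≈ 37.346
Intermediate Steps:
(1/(13 - 4) - 3*(-2))² = (1/9 + 6)² = (⅑ + 6)² = (55/9)² = 3025/81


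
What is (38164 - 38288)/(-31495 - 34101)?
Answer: 1/529 ≈ 0.0018904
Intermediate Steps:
(38164 - 38288)/(-31495 - 34101) = -124/(-65596) = -124*(-1/65596) = 1/529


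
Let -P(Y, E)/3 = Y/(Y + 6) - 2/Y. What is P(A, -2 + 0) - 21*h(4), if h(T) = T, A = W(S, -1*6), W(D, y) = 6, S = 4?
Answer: -169/2 ≈ -84.500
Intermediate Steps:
A = 6
P(Y, E) = 6/Y - 3*Y/(6 + Y) (P(Y, E) = -3*(Y/(Y + 6) - 2/Y) = -3*(Y/(6 + Y) - 2/Y) = -3*(-2/Y + Y/(6 + Y)) = 6/Y - 3*Y/(6 + Y))
P(A, -2 + 0) - 21*h(4) = 3*(12 - 1*6² + 2*6)/(6*(6 + 6)) - 21*4 = 3*(⅙)*(12 - 1*36 + 12)/12 - 84 = 3*(⅙)*(1/12)*(12 - 36 + 12) - 84 = 3*(⅙)*(1/12)*(-12) - 84 = -½ - 84 = -169/2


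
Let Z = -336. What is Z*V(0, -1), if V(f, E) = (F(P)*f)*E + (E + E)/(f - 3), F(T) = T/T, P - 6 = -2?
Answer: -224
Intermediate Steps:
P = 4 (P = 6 - 2 = 4)
F(T) = 1
V(f, E) = E*f + 2*E/(-3 + f) (V(f, E) = (1*f)*E + (E + E)/(f - 3) = f*E + (2*E)/(-3 + f) = E*f + 2*E/(-3 + f))
Z*V(0, -1) = -(-336)*(2 + 0² - 3*0)/(-3 + 0) = -(-336)*(2 + 0 + 0)/(-3) = -(-336)*(-1)*2/3 = -336*⅔ = -224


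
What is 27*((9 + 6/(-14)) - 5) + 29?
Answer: 878/7 ≈ 125.43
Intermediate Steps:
27*((9 + 6/(-14)) - 5) + 29 = 27*((9 + 6*(-1/14)) - 5) + 29 = 27*((9 - 3/7) - 5) + 29 = 27*(60/7 - 5) + 29 = 27*(25/7) + 29 = 675/7 + 29 = 878/7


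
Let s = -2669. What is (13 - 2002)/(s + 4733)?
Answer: -663/688 ≈ -0.96366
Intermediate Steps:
(13 - 2002)/(s + 4733) = (13 - 2002)/(-2669 + 4733) = -1989/2064 = -1989*1/2064 = -663/688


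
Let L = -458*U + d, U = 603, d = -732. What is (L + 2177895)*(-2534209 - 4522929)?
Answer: -13415541709482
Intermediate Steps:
L = -276906 (L = -458*603 - 732 = -276174 - 732 = -276906)
(L + 2177895)*(-2534209 - 4522929) = (-276906 + 2177895)*(-2534209 - 4522929) = 1900989*(-7057138) = -13415541709482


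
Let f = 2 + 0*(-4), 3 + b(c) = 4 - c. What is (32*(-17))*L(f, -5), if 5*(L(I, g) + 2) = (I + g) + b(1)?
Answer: 7072/5 ≈ 1414.4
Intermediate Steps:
b(c) = 1 - c (b(c) = -3 + (4 - c) = 1 - c)
f = 2 (f = 2 + 0 = 2)
L(I, g) = -2 + I/5 + g/5 (L(I, g) = -2 + ((I + g) + (1 - 1*1))/5 = -2 + ((I + g) + (1 - 1))/5 = -2 + ((I + g) + 0)/5 = -2 + (I + g)/5 = -2 + (I/5 + g/5) = -2 + I/5 + g/5)
(32*(-17))*L(f, -5) = (32*(-17))*(-2 + (⅕)*2 + (⅕)*(-5)) = -544*(-2 + ⅖ - 1) = -544*(-13/5) = 7072/5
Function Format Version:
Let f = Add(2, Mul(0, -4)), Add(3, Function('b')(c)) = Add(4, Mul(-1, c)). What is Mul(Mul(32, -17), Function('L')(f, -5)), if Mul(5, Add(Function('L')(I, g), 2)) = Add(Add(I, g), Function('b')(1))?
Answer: Rational(7072, 5) ≈ 1414.4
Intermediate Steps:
Function('b')(c) = Add(1, Mul(-1, c)) (Function('b')(c) = Add(-3, Add(4, Mul(-1, c))) = Add(1, Mul(-1, c)))
f = 2 (f = Add(2, 0) = 2)
Function('L')(I, g) = Add(-2, Mul(Rational(1, 5), I), Mul(Rational(1, 5), g)) (Function('L')(I, g) = Add(-2, Mul(Rational(1, 5), Add(Add(I, g), Add(1, Mul(-1, 1))))) = Add(-2, Mul(Rational(1, 5), Add(Add(I, g), Add(1, -1)))) = Add(-2, Mul(Rational(1, 5), Add(Add(I, g), 0))) = Add(-2, Mul(Rational(1, 5), Add(I, g))) = Add(-2, Add(Mul(Rational(1, 5), I), Mul(Rational(1, 5), g))) = Add(-2, Mul(Rational(1, 5), I), Mul(Rational(1, 5), g)))
Mul(Mul(32, -17), Function('L')(f, -5)) = Mul(Mul(32, -17), Add(-2, Mul(Rational(1, 5), 2), Mul(Rational(1, 5), -5))) = Mul(-544, Add(-2, Rational(2, 5), -1)) = Mul(-544, Rational(-13, 5)) = Rational(7072, 5)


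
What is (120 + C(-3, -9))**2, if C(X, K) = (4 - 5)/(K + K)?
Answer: 4669921/324 ≈ 14413.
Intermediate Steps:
C(X, K) = -1/(2*K)
(120 + C(-3, -9))**2 = (120 - 1/2/(-9))**2 = (120 - 1/2*(-1/9))**2 = (120 + 1/18)**2 = (2161/18)**2 = 4669921/324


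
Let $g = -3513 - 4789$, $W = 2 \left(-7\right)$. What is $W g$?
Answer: $116228$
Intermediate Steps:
$W = -14$
$g = -8302$ ($g = -3513 - 4789 = -8302$)
$W g = \left(-14\right) \left(-8302\right) = 116228$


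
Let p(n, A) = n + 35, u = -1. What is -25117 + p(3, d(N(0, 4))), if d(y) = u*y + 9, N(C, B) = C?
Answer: -25079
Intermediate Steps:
d(y) = 9 - y (d(y) = -y + 9 = 9 - y)
p(n, A) = 35 + n
-25117 + p(3, d(N(0, 4))) = -25117 + (35 + 3) = -25117 + 38 = -25079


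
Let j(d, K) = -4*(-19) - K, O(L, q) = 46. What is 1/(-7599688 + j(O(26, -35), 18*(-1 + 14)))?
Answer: -1/7599846 ≈ -1.3158e-7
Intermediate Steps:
j(d, K) = 76 - K
1/(-7599688 + j(O(26, -35), 18*(-1 + 14))) = 1/(-7599688 + (76 - 18*(-1 + 14))) = 1/(-7599688 + (76 - 18*13)) = 1/(-7599688 + (76 - 1*234)) = 1/(-7599688 + (76 - 234)) = 1/(-7599688 - 158) = 1/(-7599846) = -1/7599846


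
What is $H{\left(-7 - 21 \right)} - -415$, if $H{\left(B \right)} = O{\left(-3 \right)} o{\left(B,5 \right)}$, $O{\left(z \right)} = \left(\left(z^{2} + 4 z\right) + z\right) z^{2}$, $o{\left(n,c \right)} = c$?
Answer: $145$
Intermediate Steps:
$O{\left(z \right)} = z^{2} \left(z^{2} + 5 z\right)$ ($O{\left(z \right)} = \left(z^{2} + 5 z\right) z^{2} = z^{2} \left(z^{2} + 5 z\right)$)
$H{\left(B \right)} = -270$ ($H{\left(B \right)} = \left(-3\right)^{3} \left(5 - 3\right) 5 = \left(-27\right) 2 \cdot 5 = \left(-54\right) 5 = -270$)
$H{\left(-7 - 21 \right)} - -415 = -270 - -415 = -270 + 415 = 145$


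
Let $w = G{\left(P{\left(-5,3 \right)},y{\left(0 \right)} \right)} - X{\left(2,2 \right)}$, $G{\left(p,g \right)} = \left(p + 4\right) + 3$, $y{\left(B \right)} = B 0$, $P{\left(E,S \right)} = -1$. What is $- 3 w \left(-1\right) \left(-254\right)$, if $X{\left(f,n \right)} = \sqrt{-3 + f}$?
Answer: $-4572 + 762 i \approx -4572.0 + 762.0 i$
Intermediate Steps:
$y{\left(B \right)} = 0$
$G{\left(p,g \right)} = 7 + p$ ($G{\left(p,g \right)} = \left(4 + p\right) + 3 = 7 + p$)
$w = 6 - i$ ($w = \left(7 - 1\right) - \sqrt{-3 + 2} = 6 - \sqrt{-1} = 6 - i \approx 6.0 - 1.0 i$)
$- 3 w \left(-1\right) \left(-254\right) = - 3 \left(6 - i\right) \left(-1\right) \left(-254\right) = \left(-18 + 3 i\right) \left(-1\right) \left(-254\right) = \left(18 - 3 i\right) \left(-254\right) = -4572 + 762 i$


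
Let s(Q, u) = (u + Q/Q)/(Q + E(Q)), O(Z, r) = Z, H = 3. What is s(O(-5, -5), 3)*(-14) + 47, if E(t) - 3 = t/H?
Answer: 685/11 ≈ 62.273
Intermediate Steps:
E(t) = 3 + t/3
s(Q, u) = (1 + u)/(3 + 4*Q/3) (s(Q, u) = (u + Q/Q)/(Q + (3 + Q/3)) = (u + 1)/(3 + 4*Q/3) = (1 + u)/(3 + 4*Q/3))
s(O(-5, -5), 3)*(-14) + 47 = (3*(1 + 3)/(9 + 4*(-5)))*(-14) + 47 = (3*4/(9 - 20))*(-14) + 47 = (3*4/(-11))*(-14) + 47 = (3*(-1/11)*4)*(-14) + 47 = -12/11*(-14) + 47 = 168/11 + 47 = 685/11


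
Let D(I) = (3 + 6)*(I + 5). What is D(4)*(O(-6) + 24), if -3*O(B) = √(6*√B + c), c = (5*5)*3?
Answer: 1944 - 27*√(75 + 6*I*√6) ≈ 1709.1 - 22.802*I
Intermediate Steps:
c = 75 (c = 25*3 = 75)
D(I) = 45 + 9*I (D(I) = 9*(5 + I) = 45 + 9*I)
O(B) = -√(75 + 6*√B)/3 (O(B) = -√(6*√B + 75)/3 = -√(75 + 6*√B)/3)
D(4)*(O(-6) + 24) = (45 + 9*4)*(-√(75 + 6*√(-6))/3 + 24) = (45 + 36)*(-√(75 + 6*(I*√6))/3 + 24) = 81*(-√(75 + 6*I*√6)/3 + 24) = 81*(24 - √(75 + 6*I*√6)/3) = 1944 - 27*√(75 + 6*I*√6)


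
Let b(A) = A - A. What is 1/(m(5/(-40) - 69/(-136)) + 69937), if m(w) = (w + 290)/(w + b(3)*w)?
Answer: 13/919054 ≈ 1.4145e-5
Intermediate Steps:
b(A) = 0
m(w) = (290 + w)/w (m(w) = (w + 290)/(w + 0*w) = (290 + w)/(w + 0) = (290 + w)/w)
1/(m(5/(-40) - 69/(-136)) + 69937) = 1/((290 + (5/(-40) - 69/(-136)))/(5/(-40) - 69/(-136)) + 69937) = 1/((290 + (5*(-1/40) - 69*(-1/136)))/(5*(-1/40) - 69*(-1/136)) + 69937) = 1/((290 + (-⅛ + 69/136))/(-⅛ + 69/136) + 69937) = 1/((290 + 13/34)/(13/34) + 69937) = 1/((34/13)*(9873/34) + 69937) = 1/(9873/13 + 69937) = 1/(919054/13) = 13/919054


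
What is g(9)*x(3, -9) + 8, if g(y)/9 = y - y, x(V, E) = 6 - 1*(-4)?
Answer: 8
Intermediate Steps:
x(V, E) = 10 (x(V, E) = 6 + 4 = 10)
g(y) = 0 (g(y) = 9*(y - y) = 9*0 = 0)
g(9)*x(3, -9) + 8 = 0*10 + 8 = 0 + 8 = 8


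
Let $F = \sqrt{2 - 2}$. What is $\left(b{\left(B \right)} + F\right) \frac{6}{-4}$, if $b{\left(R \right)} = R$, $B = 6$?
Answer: $-9$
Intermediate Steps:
$F = 0$ ($F = \sqrt{0} = 0$)
$\left(b{\left(B \right)} + F\right) \frac{6}{-4} = \left(6 + 0\right) \frac{6}{-4} = 6 \cdot 6 \left(- \frac{1}{4}\right) = 6 \left(- \frac{3}{2}\right) = -9$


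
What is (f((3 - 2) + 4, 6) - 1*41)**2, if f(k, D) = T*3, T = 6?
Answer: 529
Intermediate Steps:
f(k, D) = 18 (f(k, D) = 6*3 = 18)
(f((3 - 2) + 4, 6) - 1*41)**2 = (18 - 1*41)**2 = (18 - 41)**2 = (-23)**2 = 529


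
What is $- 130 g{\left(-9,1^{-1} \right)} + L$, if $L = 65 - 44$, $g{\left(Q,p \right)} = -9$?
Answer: $1191$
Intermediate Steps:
$L = 21$ ($L = 65 - 44 = 21$)
$- 130 g{\left(-9,1^{-1} \right)} + L = \left(-130\right) \left(-9\right) + 21 = 1170 + 21 = 1191$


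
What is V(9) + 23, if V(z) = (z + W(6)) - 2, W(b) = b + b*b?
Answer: 72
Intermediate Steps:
W(b) = b + b²
V(z) = 40 + z (V(z) = (z + 6*(1 + 6)) - 2 = (z + 6*7) - 2 = (z + 42) - 2 = (42 + z) - 2 = 40 + z)
V(9) + 23 = (40 + 9) + 23 = 49 + 23 = 72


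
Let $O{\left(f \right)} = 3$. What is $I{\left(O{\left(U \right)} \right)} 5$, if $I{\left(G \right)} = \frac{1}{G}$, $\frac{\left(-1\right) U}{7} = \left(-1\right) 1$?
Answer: $\frac{5}{3} \approx 1.6667$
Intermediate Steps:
$U = 7$ ($U = - 7 \left(\left(-1\right) 1\right) = \left(-7\right) \left(-1\right) = 7$)
$I{\left(O{\left(U \right)} \right)} 5 = \frac{1}{3} \cdot 5 = \frac{5}{3}$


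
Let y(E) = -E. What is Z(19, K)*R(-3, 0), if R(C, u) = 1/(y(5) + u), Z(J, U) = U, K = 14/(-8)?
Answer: 7/20 ≈ 0.35000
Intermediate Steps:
K = -7/4 (K = 14*(-1/8) = -7/4 ≈ -1.7500)
R(C, u) = 1/(-5 + u) (R(C, u) = 1/(-1*5 + u) = 1/(-5 + u))
Z(19, K)*R(-3, 0) = -7/(4*(-5 + 0)) = -7/4/(-5) = -7/4*(-1/5) = 7/20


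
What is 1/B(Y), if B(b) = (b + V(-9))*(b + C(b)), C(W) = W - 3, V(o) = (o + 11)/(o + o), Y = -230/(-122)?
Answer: 33489/45778 ≈ 0.73155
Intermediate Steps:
Y = 115/61 (Y = -230*(-1/122) = 115/61 ≈ 1.8852)
V(o) = (11 + o)/(2*o) (V(o) = (11 + o)/((2*o)) = (11 + o)*(1/(2*o)) = (11 + o)/(2*o))
C(W) = -3 + W
B(b) = (-3 + 2*b)*(-⅑ + b) (B(b) = (b + (½)*(11 - 9)/(-9))*(b + (-3 + b)) = (b + (½)*(-⅑)*2)*(-3 + 2*b) = (b - ⅑)*(-3 + 2*b) = (-⅑ + b)*(-3 + 2*b) = (-3 + 2*b)*(-⅑ + b))
1/B(Y) = 1/(⅓ + 2*(115/61)² - 29/9*115/61) = 1/(⅓ + 2*(13225/3721) - 3335/549) = 1/(⅓ + 26450/3721 - 3335/549) = 1/(45778/33489) = 33489/45778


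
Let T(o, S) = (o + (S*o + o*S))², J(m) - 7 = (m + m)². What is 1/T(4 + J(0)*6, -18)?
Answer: 1/2592100 ≈ 3.8579e-7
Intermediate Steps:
J(m) = 7 + 4*m² (J(m) = 7 + (m + m)² = 7 + (2*m)² = 7 + 4*m²)
T(o, S) = (o + 2*S*o)² (T(o, S) = (o + (S*o + S*o))² = (o + 2*S*o)²)
1/T(4 + J(0)*6, -18) = 1/((4 + (7 + 4*0²)*6)²*(1 + 2*(-18))²) = 1/((4 + (7 + 4*0)*6)²*(1 - 36)²) = 1/((4 + (7 + 0)*6)²*(-35)²) = 1/((4 + 7*6)²*1225) = 1/((4 + 42)²*1225) = 1/(46²*1225) = 1/(2116*1225) = 1/2592100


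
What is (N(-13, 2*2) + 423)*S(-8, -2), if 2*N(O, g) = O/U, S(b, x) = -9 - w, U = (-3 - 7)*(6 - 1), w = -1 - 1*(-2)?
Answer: -42313/10 ≈ -4231.3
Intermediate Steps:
w = 1 (w = -1 + 2 = 1)
U = -50 (U = -10*5 = -50)
S(b, x) = -10 (S(b, x) = -9 - 1*1 = -9 - 1 = -10)
N(O, g) = -O/100 (N(O, g) = (O/(-50))/2 = (O*(-1/50))/2 = (-O/50)/2 = -O/100)
(N(-13, 2*2) + 423)*S(-8, -2) = (-1/100*(-13) + 423)*(-10) = (13/100 + 423)*(-10) = (42313/100)*(-10) = -42313/10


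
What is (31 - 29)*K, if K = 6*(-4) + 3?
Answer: -42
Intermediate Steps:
K = -21 (K = -24 + 3 = -21)
(31 - 29)*K = (31 - 29)*(-21) = 2*(-21) = -42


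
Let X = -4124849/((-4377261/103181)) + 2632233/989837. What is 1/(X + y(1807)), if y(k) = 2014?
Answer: 4332774896457/430018341049347164 ≈ 1.0076e-5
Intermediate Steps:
X = 421292132407882766/4332774896457 (X = -4124849/((-4377261*1/103181)) + 2632233*(1/989837) = -4124849/(-4377261/103181) + 2632233/989837 = -4124849*(-103181/4377261) + 2632233/989837 = 425606044669/4377261 + 2632233/989837 = 421292132407882766/4332774896457 ≈ 97234.)
1/(X + y(1807)) = 1/(421292132407882766/4332774896457 + 2014) = 1/(430018341049347164/4332774896457) = 4332774896457/430018341049347164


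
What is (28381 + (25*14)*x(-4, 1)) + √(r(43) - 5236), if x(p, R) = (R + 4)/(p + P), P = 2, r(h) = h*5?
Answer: 27506 + I*√5021 ≈ 27506.0 + 70.859*I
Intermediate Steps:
r(h) = 5*h
x(p, R) = (4 + R)/(2 + p) (x(p, R) = (R + 4)/(p + 2) = (4 + R)/(2 + p))
(28381 + (25*14)*x(-4, 1)) + √(r(43) - 5236) = (28381 + (25*14)*((4 + 1)/(2 - 4))) + √(5*43 - 5236) = (28381 + 350*(5/(-2))) + √(215 - 5236) = (28381 + 350*(-½*5)) + √(-5021) = (28381 + 350*(-5/2)) + I*√5021 = (28381 - 875) + I*√5021 = 27506 + I*√5021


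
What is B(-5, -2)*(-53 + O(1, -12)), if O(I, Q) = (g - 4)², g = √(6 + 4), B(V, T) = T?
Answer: 54 + 16*√10 ≈ 104.60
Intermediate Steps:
g = √10 ≈ 3.1623
O(I, Q) = (-4 + √10)² (O(I, Q) = (√10 - 4)² = (-4 + √10)²)
B(-5, -2)*(-53 + O(1, -12)) = -2*(-53 + (4 - √10)²) = 106 - 2*(4 - √10)²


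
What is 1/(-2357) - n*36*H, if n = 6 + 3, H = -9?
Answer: 6873011/2357 ≈ 2916.0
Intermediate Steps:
n = 9
1/(-2357) - n*36*H = 1/(-2357) - 9*36*(-9) = -1/2357 - 324*(-9) = -1/2357 - 1*(-2916) = -1/2357 + 2916 = 6873011/2357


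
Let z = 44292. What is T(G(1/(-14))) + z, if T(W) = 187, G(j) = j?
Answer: 44479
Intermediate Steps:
T(G(1/(-14))) + z = 187 + 44292 = 44479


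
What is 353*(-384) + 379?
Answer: -135173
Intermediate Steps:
353*(-384) + 379 = -135552 + 379 = -135173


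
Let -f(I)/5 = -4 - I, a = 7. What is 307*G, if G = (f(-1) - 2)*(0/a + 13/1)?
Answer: 51883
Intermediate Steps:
f(I) = 20 + 5*I (f(I) = -5*(-4 - I) = 20 + 5*I)
G = 169 (G = ((20 + 5*(-1)) - 2)*(0/7 + 13/1) = ((20 - 5) - 2)*(0*(1/7) + 13*1) = (15 - 2)*(0 + 13) = 13*13 = 169)
307*G = 307*169 = 51883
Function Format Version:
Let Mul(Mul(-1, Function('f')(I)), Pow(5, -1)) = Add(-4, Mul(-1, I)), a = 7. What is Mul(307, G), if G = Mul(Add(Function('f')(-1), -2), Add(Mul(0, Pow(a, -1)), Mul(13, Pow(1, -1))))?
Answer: 51883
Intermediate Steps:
Function('f')(I) = Add(20, Mul(5, I)) (Function('f')(I) = Mul(-5, Add(-4, Mul(-1, I))) = Add(20, Mul(5, I)))
G = 169 (G = Mul(Add(Add(20, Mul(5, -1)), -2), Add(Mul(0, Pow(7, -1)), Mul(13, Pow(1, -1)))) = Mul(Add(Add(20, -5), -2), Add(Mul(0, Rational(1, 7)), Mul(13, 1))) = Mul(Add(15, -2), Add(0, 13)) = Mul(13, 13) = 169)
Mul(307, G) = Mul(307, 169) = 51883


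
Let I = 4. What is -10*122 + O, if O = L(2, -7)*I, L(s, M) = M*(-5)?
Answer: -1080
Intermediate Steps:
L(s, M) = -5*M
O = 140 (O = -5*(-7)*4 = 35*4 = 140)
-10*122 + O = -10*122 + 140 = -1220 + 140 = -1080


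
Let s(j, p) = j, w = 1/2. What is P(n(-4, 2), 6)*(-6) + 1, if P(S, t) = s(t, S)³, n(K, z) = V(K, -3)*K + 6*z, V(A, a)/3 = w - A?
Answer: -1295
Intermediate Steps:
w = ½ ≈ 0.50000
V(A, a) = 3/2 - 3*A (V(A, a) = 3*(½ - A) = 3/2 - 3*A)
n(K, z) = 6*z + K*(3/2 - 3*K) (n(K, z) = (3/2 - 3*K)*K + 6*z = K*(3/2 - 3*K) + 6*z = 6*z + K*(3/2 - 3*K))
P(S, t) = t³
P(n(-4, 2), 6)*(-6) + 1 = 6³*(-6) + 1 = 216*(-6) + 1 = -1296 + 1 = -1295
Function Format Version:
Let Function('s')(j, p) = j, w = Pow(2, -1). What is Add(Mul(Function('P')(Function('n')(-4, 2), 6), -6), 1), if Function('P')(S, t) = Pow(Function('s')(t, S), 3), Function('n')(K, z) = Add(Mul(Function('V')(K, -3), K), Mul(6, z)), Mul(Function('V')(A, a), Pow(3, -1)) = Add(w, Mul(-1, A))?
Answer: -1295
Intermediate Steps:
w = Rational(1, 2) ≈ 0.50000
Function('V')(A, a) = Add(Rational(3, 2), Mul(-3, A)) (Function('V')(A, a) = Mul(3, Add(Rational(1, 2), Mul(-1, A))) = Add(Rational(3, 2), Mul(-3, A)))
Function('n')(K, z) = Add(Mul(6, z), Mul(K, Add(Rational(3, 2), Mul(-3, K)))) (Function('n')(K, z) = Add(Mul(Add(Rational(3, 2), Mul(-3, K)), K), Mul(6, z)) = Add(Mul(K, Add(Rational(3, 2), Mul(-3, K))), Mul(6, z)) = Add(Mul(6, z), Mul(K, Add(Rational(3, 2), Mul(-3, K)))))
Function('P')(S, t) = Pow(t, 3)
Add(Mul(Function('P')(Function('n')(-4, 2), 6), -6), 1) = Add(Mul(Pow(6, 3), -6), 1) = Add(Mul(216, -6), 1) = Add(-1296, 1) = -1295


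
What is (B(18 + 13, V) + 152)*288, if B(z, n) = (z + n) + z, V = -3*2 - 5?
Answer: 58464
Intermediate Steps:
V = -11 (V = -6 - 5 = -11)
B(z, n) = n + 2*z (B(z, n) = (n + z) + z = n + 2*z)
(B(18 + 13, V) + 152)*288 = ((-11 + 2*(18 + 13)) + 152)*288 = ((-11 + 2*31) + 152)*288 = ((-11 + 62) + 152)*288 = (51 + 152)*288 = 203*288 = 58464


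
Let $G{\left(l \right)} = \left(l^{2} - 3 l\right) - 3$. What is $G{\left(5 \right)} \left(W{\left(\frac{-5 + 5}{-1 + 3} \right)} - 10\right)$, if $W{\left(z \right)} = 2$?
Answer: $-56$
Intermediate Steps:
$G{\left(l \right)} = -3 + l^{2} - 3 l$
$G{\left(5 \right)} \left(W{\left(\frac{-5 + 5}{-1 + 3} \right)} - 10\right) = \left(-3 + 5^{2} - 15\right) \left(2 - 10\right) = \left(-3 + 25 - 15\right) \left(-8\right) = 7 \left(-8\right) = -56$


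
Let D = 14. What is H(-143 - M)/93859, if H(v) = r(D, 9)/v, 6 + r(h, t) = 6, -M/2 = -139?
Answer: 0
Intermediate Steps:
M = 278 (M = -2*(-139) = 278)
r(h, t) = 0 (r(h, t) = -6 + 6 = 0)
H(v) = 0 (H(v) = 0/v = 0)
H(-143 - M)/93859 = 0/93859 = 0*(1/93859) = 0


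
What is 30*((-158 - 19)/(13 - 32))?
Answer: 5310/19 ≈ 279.47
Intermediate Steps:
30*((-158 - 19)/(13 - 32)) = 30*(-177/(-19)) = 30*(-177*(-1/19)) = 30*(177/19) = 5310/19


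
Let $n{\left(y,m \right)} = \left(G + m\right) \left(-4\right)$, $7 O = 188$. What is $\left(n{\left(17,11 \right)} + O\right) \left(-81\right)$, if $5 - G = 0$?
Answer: $\frac{21060}{7} \approx 3008.6$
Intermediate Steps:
$G = 5$ ($G = 5 - 0 = 5 + 0 = 5$)
$O = \frac{188}{7}$ ($O = \frac{1}{7} \cdot 188 = \frac{188}{7} \approx 26.857$)
$n{\left(y,m \right)} = -20 - 4 m$ ($n{\left(y,m \right)} = \left(5 + m\right) \left(-4\right) = -20 - 4 m$)
$\left(n{\left(17,11 \right)} + O\right) \left(-81\right) = \left(\left(-20 - 44\right) + \frac{188}{7}\right) \left(-81\right) = \left(-64 + \frac{188}{7}\right) \left(-81\right) = \left(- \frac{260}{7}\right) \left(-81\right) = \frac{21060}{7}$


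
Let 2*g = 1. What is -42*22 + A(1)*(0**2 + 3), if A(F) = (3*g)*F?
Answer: -1839/2 ≈ -919.50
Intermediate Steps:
g = 1/2 (g = (1/2)*1 = 1/2 ≈ 0.50000)
A(F) = 3*F/2 (A(F) = (3*(1/2))*F = 3*F/2)
-42*22 + A(1)*(0**2 + 3) = -42*22 + ((3/2)*1)*(0**2 + 3) = -924 + 3*(0 + 3)/2 = -924 + (3/2)*3 = -924 + 9/2 = -1839/2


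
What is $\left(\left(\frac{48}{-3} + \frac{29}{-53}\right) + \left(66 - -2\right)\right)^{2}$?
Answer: $\frac{7436529}{2809} \approx 2647.4$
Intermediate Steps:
$\left(\left(\frac{48}{-3} + \frac{29}{-53}\right) + \left(66 - -2\right)\right)^{2} = \left(\left(48 \left(- \frac{1}{3}\right) + 29 \left(- \frac{1}{53}\right)\right) + \left(66 + 2\right)\right)^{2} = \left(\left(-16 - \frac{29}{53}\right) + 68\right)^{2} = \left(- \frac{877}{53} + 68\right)^{2} = \left(\frac{2727}{53}\right)^{2} = \frac{7436529}{2809}$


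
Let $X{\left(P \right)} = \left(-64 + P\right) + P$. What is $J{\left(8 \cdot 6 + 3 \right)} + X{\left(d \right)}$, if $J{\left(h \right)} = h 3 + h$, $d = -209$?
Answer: $-278$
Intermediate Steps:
$J{\left(h \right)} = 4 h$ ($J{\left(h \right)} = 3 h + h = 4 h$)
$X{\left(P \right)} = -64 + 2 P$
$J{\left(8 \cdot 6 + 3 \right)} + X{\left(d \right)} = 4 \left(8 \cdot 6 + 3\right) + \left(-64 + 2 \left(-209\right)\right) = 4 \left(48 + 3\right) - 482 = 4 \cdot 51 - 482 = 204 - 482 = -278$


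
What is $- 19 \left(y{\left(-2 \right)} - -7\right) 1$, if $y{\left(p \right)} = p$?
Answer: $-95$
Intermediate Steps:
$- 19 \left(y{\left(-2 \right)} - -7\right) 1 = - 19 \left(-2 - -7\right) 1 = - 19 \left(-2 + 7\right) 1 = \left(-19\right) 5 \cdot 1 = \left(-95\right) 1 = -95$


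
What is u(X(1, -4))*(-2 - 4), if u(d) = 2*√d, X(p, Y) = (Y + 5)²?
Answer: -12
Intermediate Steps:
X(p, Y) = (5 + Y)²
u(X(1, -4))*(-2 - 4) = (2*√((5 - 4)²))*(-2 - 4) = (2*√(1²))*(-6) = (2*√1)*(-6) = (2*1)*(-6) = 2*(-6) = -12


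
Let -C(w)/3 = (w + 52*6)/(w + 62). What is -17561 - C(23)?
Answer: -298336/17 ≈ -17549.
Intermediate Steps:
C(w) = -3*(312 + w)/(62 + w) (C(w) = -3*(w + 52*6)/(w + 62) = -3*(w + 312)/(62 + w) = -3*(312 + w)/(62 + w))
-17561 - C(23) = -17561 - 3*(-312 - 1*23)/(62 + 23) = -17561 - 3*(-312 - 23)/85 = -17561 - 3*(-335)/85 = -17561 - 1*(-201/17) = -17561 + 201/17 = -298336/17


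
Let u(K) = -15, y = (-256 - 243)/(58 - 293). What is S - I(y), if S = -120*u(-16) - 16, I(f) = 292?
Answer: 1492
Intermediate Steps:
y = 499/235 (y = -499/(-235) = -499*(-1/235) = 499/235 ≈ 2.1234)
S = 1784 (S = -120*(-15) - 16 = 1800 - 16 = 1784)
S - I(y) = 1784 - 1*292 = 1784 - 292 = 1492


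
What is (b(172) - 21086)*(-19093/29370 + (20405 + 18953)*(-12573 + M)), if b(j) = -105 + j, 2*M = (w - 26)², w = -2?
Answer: 295959279843653707/29370 ≈ 1.0077e+13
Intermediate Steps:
M = 392 (M = (-2 - 26)²/2 = (½)*(-28)² = (½)*784 = 392)
(b(172) - 21086)*(-19093/29370 + (20405 + 18953)*(-12573 + M)) = ((-105 + 172) - 21086)*(-19093/29370 + (20405 + 18953)*(-12573 + 392)) = (67 - 21086)*(-19093*1/29370 + 39358*(-12181)) = -21019*(-19093/29370 - 479419798) = -21019*(-14080559486353/29370) = 295959279843653707/29370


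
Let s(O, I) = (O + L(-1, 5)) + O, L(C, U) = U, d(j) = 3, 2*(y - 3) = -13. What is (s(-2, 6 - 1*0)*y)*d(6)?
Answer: -21/2 ≈ -10.500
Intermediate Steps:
y = -7/2 (y = 3 + (½)*(-13) = 3 - 13/2 = -7/2 ≈ -3.5000)
s(O, I) = 5 + 2*O (s(O, I) = (O + 5) + O = (5 + O) + O = 5 + 2*O)
(s(-2, 6 - 1*0)*y)*d(6) = ((5 + 2*(-2))*(-7/2))*3 = ((5 - 4)*(-7/2))*3 = (1*(-7/2))*3 = -7/2*3 = -21/2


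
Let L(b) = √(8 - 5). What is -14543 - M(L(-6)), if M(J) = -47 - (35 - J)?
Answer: -14461 - √3 ≈ -14463.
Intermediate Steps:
L(b) = √3
M(J) = -82 + J (M(J) = -47 + (-35 + J) = -82 + J)
-14543 - M(L(-6)) = -14543 - (-82 + √3) = -14543 + (82 - √3) = -14461 - √3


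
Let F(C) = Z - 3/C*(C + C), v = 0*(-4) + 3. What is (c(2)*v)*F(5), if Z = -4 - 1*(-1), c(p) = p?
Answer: -54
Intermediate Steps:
Z = -3 (Z = -4 + 1 = -3)
v = 3 (v = 0 + 3 = 3)
F(C) = -9 (F(C) = -3 - 3/C*(C + C) = -3 - 3/C*2*C = -3 - 1*6 = -3 - 6 = -9)
(c(2)*v)*F(5) = (2*3)*(-9) = 6*(-9) = -54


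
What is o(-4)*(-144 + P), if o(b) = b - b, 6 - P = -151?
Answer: 0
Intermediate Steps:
P = 157 (P = 6 - 1*(-151) = 6 + 151 = 157)
o(b) = 0
o(-4)*(-144 + P) = 0*(-144 + 157) = 0*13 = 0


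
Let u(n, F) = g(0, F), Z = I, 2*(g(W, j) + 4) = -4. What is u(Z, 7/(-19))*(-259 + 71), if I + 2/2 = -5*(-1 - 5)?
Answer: 1128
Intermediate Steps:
g(W, j) = -6 (g(W, j) = -4 + (½)*(-4) = -4 - 2 = -6)
I = 29 (I = -1 - 5*(-1 - 5) = -1 - 5*(-6) = -1 + 30 = 29)
Z = 29
u(n, F) = -6
u(Z, 7/(-19))*(-259 + 71) = -6*(-259 + 71) = -6*(-188) = 1128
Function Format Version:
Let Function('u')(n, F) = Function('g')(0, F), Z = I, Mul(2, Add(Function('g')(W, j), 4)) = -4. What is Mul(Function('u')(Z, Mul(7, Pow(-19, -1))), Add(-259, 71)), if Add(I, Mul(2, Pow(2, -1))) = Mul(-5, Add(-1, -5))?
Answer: 1128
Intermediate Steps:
Function('g')(W, j) = -6 (Function('g')(W, j) = Add(-4, Mul(Rational(1, 2), -4)) = Add(-4, -2) = -6)
I = 29 (I = Add(-1, Mul(-5, Add(-1, -5))) = Add(-1, Mul(-5, -6)) = Add(-1, 30) = 29)
Z = 29
Function('u')(n, F) = -6
Mul(Function('u')(Z, Mul(7, Pow(-19, -1))), Add(-259, 71)) = Mul(-6, Add(-259, 71)) = Mul(-6, -188) = 1128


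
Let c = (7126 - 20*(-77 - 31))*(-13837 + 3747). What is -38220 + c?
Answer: -93733960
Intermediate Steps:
c = -93695740 (c = (7126 - 20*(-108))*(-10090) = (7126 + 2160)*(-10090) = 9286*(-10090) = -93695740)
-38220 + c = -38220 - 93695740 = -93733960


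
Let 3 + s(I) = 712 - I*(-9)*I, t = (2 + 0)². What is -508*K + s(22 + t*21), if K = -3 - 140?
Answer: 174477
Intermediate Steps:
K = -143
t = 4 (t = 2² = 4)
s(I) = 709 + 9*I² (s(I) = -3 + (712 - I*(-9)*I) = -3 + (712 - (-9*I)*I) = -3 + (712 - (-9)*I²) = -3 + (712 + 9*I²) = 709 + 9*I²)
-508*K + s(22 + t*21) = -508*(-143) + (709 + 9*(22 + 4*21)²) = 72644 + (709 + 9*(22 + 84)²) = 72644 + (709 + 9*106²) = 72644 + (709 + 9*11236) = 72644 + (709 + 101124) = 72644 + 101833 = 174477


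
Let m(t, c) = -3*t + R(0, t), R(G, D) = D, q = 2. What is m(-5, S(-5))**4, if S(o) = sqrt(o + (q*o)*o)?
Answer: 10000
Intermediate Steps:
S(o) = sqrt(o + 2*o**2) (S(o) = sqrt(o + (2*o)*o) = sqrt(o + 2*o**2))
m(t, c) = -2*t (m(t, c) = -3*t + t = -2*t)
m(-5, S(-5))**4 = (-2*(-5))**4 = 10**4 = 10000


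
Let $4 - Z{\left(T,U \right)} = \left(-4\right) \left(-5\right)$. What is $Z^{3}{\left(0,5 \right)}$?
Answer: $-4096$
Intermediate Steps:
$Z{\left(T,U \right)} = -16$ ($Z{\left(T,U \right)} = 4 - \left(-4\right) \left(-5\right) = 4 - 20 = -16$)
$Z^{3}{\left(0,5 \right)} = \left(-16\right)^{3} = -4096$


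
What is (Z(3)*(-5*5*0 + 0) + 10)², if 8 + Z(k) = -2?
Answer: 100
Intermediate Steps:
Z(k) = -10 (Z(k) = -8 - 2 = -10)
(Z(3)*(-5*5*0 + 0) + 10)² = (-10*(-5*5*0 + 0) + 10)² = (-10*(-25*0 + 0) + 10)² = (-10*(0 + 0) + 10)² = (-10*0 + 10)² = (0 + 10)² = 10² = 100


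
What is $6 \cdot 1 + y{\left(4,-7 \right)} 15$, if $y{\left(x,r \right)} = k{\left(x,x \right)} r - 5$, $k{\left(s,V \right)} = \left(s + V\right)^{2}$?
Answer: $-6789$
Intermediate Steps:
$k{\left(s,V \right)} = \left(V + s\right)^{2}$
$y{\left(x,r \right)} = -5 + 4 r x^{2}$ ($y{\left(x,r \right)} = \left(x + x\right)^{2} r - 5 = \left(2 x\right)^{2} r - 5 = 4 x^{2} r - 5 = 4 r x^{2} - 5 = -5 + 4 r x^{2}$)
$6 \cdot 1 + y{\left(4,-7 \right)} 15 = 6 \cdot 1 + \left(-5 + 4 \left(-7\right) 4^{2}\right) 15 = 6 + \left(-5 + 4 \left(-7\right) 16\right) 15 = 6 + \left(-5 - 448\right) 15 = 6 - 6795 = -6789$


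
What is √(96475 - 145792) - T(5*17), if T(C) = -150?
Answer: 150 + I*√49317 ≈ 150.0 + 222.07*I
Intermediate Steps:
√(96475 - 145792) - T(5*17) = √(96475 - 145792) - 1*(-150) = √(-49317) + 150 = I*√49317 + 150 = 150 + I*√49317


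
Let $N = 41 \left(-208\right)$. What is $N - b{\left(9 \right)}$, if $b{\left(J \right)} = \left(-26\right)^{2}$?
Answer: $-9204$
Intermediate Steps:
$b{\left(J \right)} = 676$
$N = -8528$
$N - b{\left(9 \right)} = -8528 - 676 = -9204$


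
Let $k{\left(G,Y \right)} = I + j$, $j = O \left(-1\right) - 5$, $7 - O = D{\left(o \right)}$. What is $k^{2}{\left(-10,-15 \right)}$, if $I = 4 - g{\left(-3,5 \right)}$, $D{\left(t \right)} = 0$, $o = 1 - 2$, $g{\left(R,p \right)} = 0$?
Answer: $64$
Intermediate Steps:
$o = -1$ ($o = 1 - 2 = -1$)
$O = 7$ ($O = 7 - 0 = 7 + 0 = 7$)
$I = 4$ ($I = 4 - 0 = 4 + 0 = 4$)
$j = -12$ ($j = 7 \left(-1\right) - 5 = -7 - 5 = -12$)
$k{\left(G,Y \right)} = -8$ ($k{\left(G,Y \right)} = 4 - 12 = -8$)
$k^{2}{\left(-10,-15 \right)} = \left(-8\right)^{2} = 64$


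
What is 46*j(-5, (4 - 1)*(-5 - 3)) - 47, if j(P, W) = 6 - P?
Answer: 459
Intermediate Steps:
46*j(-5, (4 - 1)*(-5 - 3)) - 47 = 46*(6 - 1*(-5)) - 47 = 46*(6 + 5) - 47 = 46*11 - 47 = 506 - 47 = 459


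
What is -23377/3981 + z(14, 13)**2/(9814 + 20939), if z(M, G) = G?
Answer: -239413364/40809231 ≈ -5.8666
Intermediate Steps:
-23377/3981 + z(14, 13)**2/(9814 + 20939) = -23377/3981 + 13**2/(9814 + 20939) = -23377*1/3981 + 169/30753 = -23377/3981 + 169*(1/30753) = -23377/3981 + 169/30753 = -239413364/40809231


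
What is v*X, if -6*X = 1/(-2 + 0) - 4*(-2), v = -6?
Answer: 15/2 ≈ 7.5000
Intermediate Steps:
X = -5/4 (X = -(1/(-2 + 0) - 4*(-2))/6 = -(1/(-2) + 8)/6 = -(-½ + 8)/6 = -⅙*15/2 = -5/4 ≈ -1.2500)
v*X = -6*(-5/4) = 15/2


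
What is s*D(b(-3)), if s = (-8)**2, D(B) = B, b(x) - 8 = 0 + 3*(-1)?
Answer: 320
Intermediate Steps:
b(x) = 5 (b(x) = 8 + (0 + 3*(-1)) = 8 + (0 - 3) = 8 - 3 = 5)
s = 64
s*D(b(-3)) = 64*5 = 320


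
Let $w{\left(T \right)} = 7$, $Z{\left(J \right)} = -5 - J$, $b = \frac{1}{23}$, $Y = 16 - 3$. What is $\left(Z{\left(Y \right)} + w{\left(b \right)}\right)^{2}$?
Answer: $121$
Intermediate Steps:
$Y = 13$ ($Y = 16 - 3 = 13$)
$b = \frac{1}{23} \approx 0.043478$
$\left(Z{\left(Y \right)} + w{\left(b \right)}\right)^{2} = \left(\left(-5 - 13\right) + 7\right)^{2} = \left(-18 + 7\right)^{2} = \left(-11\right)^{2} = 121$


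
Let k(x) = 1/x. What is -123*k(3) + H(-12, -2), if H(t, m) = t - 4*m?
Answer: -45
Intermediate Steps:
-123*k(3) + H(-12, -2) = -123/3 + (-12 - 4*(-2)) = -123*1/3 + (-12 + 8) = -41 - 4 = -45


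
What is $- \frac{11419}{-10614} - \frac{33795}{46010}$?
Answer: $\frac{8334403}{24417507} \approx 0.34133$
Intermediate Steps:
$- \frac{11419}{-10614} - \frac{33795}{46010} = \left(-11419\right) \left(- \frac{1}{10614}\right) - \frac{6759}{9202} = \frac{11419}{10614} - \frac{6759}{9202} = \frac{8334403}{24417507}$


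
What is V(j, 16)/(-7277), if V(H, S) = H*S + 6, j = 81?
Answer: -1302/7277 ≈ -0.17892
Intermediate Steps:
V(H, S) = 6 + H*S
V(j, 16)/(-7277) = (6 + 81*16)/(-7277) = (6 + 1296)*(-1/7277) = 1302*(-1/7277) = -1302/7277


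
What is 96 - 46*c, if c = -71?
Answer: 3362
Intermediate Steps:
96 - 46*c = 96 - 46*(-71) = 96 + 3266 = 3362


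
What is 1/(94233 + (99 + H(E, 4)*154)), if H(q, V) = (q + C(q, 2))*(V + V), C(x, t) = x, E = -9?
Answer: 1/72156 ≈ 1.3859e-5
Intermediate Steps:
H(q, V) = 4*V*q (H(q, V) = (q + q)*(V + V) = (2*q)*(2*V) = 4*V*q)
1/(94233 + (99 + H(E, 4)*154)) = 1/(94233 + (99 + (4*4*(-9))*154)) = 1/(94233 + (99 - 144*154)) = 1/(94233 + (99 - 22176)) = 1/(94233 - 22077) = 1/72156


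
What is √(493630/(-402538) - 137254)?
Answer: 11*I*√45951246571049/201269 ≈ 370.48*I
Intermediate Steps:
√(493630/(-402538) - 137254) = √(493630*(-1/402538) - 137254) = √(-246815/201269 - 137254) = √(-27625222141/201269) = 11*I*√45951246571049/201269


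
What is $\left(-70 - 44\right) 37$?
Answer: $-4218$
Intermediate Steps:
$\left(-70 - 44\right) 37 = \left(-114\right) 37 = -4218$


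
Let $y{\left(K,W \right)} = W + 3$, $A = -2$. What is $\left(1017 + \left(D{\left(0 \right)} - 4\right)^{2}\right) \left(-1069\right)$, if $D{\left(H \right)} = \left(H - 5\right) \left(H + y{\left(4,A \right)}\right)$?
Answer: $-1173762$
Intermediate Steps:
$y{\left(K,W \right)} = 3 + W$
$D{\left(H \right)} = \left(1 + H\right) \left(-5 + H\right)$ ($D{\left(H \right)} = \left(H - 5\right) \left(H + \left(3 - 2\right)\right) = \left(-5 + H\right) \left(H + 1\right) = \left(-5 + H\right) \left(1 + H\right) = \left(1 + H\right) \left(-5 + H\right)$)
$\left(1017 + \left(D{\left(0 \right)} - 4\right)^{2}\right) \left(-1069\right) = \left(1017 + \left(\left(-5 + 0^{2} - 0\right) - 4\right)^{2}\right) \left(-1069\right) = \left(1017 + \left(\left(-5 + 0 + 0\right) - 4\right)^{2}\right) \left(-1069\right) = \left(1017 + \left(-5 - 4\right)^{2}\right) \left(-1069\right) = \left(1017 + \left(-9\right)^{2}\right) \left(-1069\right) = \left(1017 + 81\right) \left(-1069\right) = 1098 \left(-1069\right) = -1173762$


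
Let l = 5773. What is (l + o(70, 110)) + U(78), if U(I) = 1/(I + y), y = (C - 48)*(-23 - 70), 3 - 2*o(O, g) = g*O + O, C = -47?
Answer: 33682229/17826 ≈ 1889.5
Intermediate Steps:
o(O, g) = 3/2 - O/2 - O*g/2 (o(O, g) = 3/2 - (g*O + O)/2 = 3/2 - (O*g + O)/2 = 3/2 - (O + O*g)/2 = 3/2 + (-O/2 - O*g/2) = 3/2 - O/2 - O*g/2)
y = 8835 (y = (-47 - 48)*(-23 - 70) = -95*(-93) = 8835)
U(I) = 1/(8835 + I) (U(I) = 1/(I + 8835) = 1/(8835 + I))
(l + o(70, 110)) + U(78) = (5773 + (3/2 - 1/2*70 - 1/2*70*110)) + 1/(8835 + 78) = (5773 + (3/2 - 35 - 3850)) + 1/8913 = (5773 - 7767/2) + 1/8913 = 3779/2 + 1/8913 = 33682229/17826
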